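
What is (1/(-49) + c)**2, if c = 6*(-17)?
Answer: 24990001/2401 ≈ 10408.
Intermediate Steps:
c = -102
(1/(-49) + c)**2 = (1/(-49) - 102)**2 = (-1/49 - 102)**2 = (-4999/49)**2 = 24990001/2401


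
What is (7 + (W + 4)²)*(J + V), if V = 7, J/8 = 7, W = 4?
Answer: 4473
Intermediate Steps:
J = 56 (J = 8*7 = 56)
(7 + (W + 4)²)*(J + V) = (7 + (4 + 4)²)*(56 + 7) = (7 + 8²)*63 = (7 + 64)*63 = 71*63 = 4473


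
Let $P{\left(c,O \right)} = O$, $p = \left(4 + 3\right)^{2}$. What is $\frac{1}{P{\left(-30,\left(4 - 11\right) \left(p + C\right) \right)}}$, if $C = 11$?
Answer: $- \frac{1}{420} \approx -0.002381$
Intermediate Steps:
$p = 49$ ($p = 7^{2} = 49$)
$\frac{1}{P{\left(-30,\left(4 - 11\right) \left(p + C\right) \right)}} = \frac{1}{\left(4 - 11\right) \left(49 + 11\right)} = \frac{1}{\left(-7\right) 60} = \frac{1}{-420} = - \frac{1}{420}$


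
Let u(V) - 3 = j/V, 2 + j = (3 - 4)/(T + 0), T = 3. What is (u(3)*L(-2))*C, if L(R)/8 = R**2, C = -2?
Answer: -1280/9 ≈ -142.22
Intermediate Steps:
j = -7/3 (j = -2 + (3 - 4)/(3 + 0) = -2 - 1/3 = -7/3 ≈ -2.3333)
L(R) = 8*R**2
u(V) = 3 - 7/(3*V)
(u(3)*L(-2))*C = ((3 - 7/3/3)*(8*(-2)**2))*(-2) = ((3 - 7/3*1/3)*(8*4))*(-2) = ((3 - 7/9)*32)*(-2) = ((20/9)*32)*(-2) = (640/9)*(-2) = -1280/9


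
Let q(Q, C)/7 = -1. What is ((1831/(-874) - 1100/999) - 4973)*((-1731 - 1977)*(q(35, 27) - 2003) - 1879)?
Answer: -32374322104396567/873126 ≈ -3.7079e+10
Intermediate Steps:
q(Q, C) = -7 (q(Q, C) = 7*(-1) = -7)
((1831/(-874) - 1100/999) - 4973)*((-1731 - 1977)*(q(35, 27) - 2003) - 1879) = ((1831/(-874) - 1100/999) - 4973)*((-1731 - 1977)*(-7 - 2003) - 1879) = ((1831*(-1/874) - 1100*1/999) - 4973)*(-3708*(-2010) - 1879) = ((-1831/874 - 1100/999) - 4973)*(7453080 - 1879) = (-2790569/873126 - 4973)*7451201 = -4344846167/873126*7451201 = -32374322104396567/873126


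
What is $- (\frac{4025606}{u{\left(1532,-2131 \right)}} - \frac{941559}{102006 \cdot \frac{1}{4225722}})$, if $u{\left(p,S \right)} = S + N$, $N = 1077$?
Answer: $\frac{116500850330998}{2986509} \approx 3.9009 \cdot 10^{7}$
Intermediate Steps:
$u{\left(p,S \right)} = 1077 + S$ ($u{\left(p,S \right)} = S + 1077 = 1077 + S$)
$- (\frac{4025606}{u{\left(1532,-2131 \right)}} - \frac{941559}{102006 \cdot \frac{1}{4225722}}) = - (\frac{4025606}{1077 - 2131} - \frac{941559}{102006 \cdot \frac{1}{4225722}}) = - (\frac{4025606}{-1054} - \frac{941559}{102006 \cdot \frac{1}{4225722}}) = - (4025606 \left(- \frac{1}{1054}\right) - \frac{941559}{\frac{17001}{704287}}) = - (- \frac{2012803}{527} - \frac{221042587811}{5667}) = \left(-1\right) \left(- \frac{116500850330998}{2986509}\right) = \frac{116500850330998}{2986509}$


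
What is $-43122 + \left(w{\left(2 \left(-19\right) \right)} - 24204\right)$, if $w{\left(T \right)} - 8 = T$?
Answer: $-67356$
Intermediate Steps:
$w{\left(T \right)} = 8 + T$
$-43122 + \left(w{\left(2 \left(-19\right) \right)} - 24204\right) = -43122 + \left(\left(8 + 2 \left(-19\right)\right) - 24204\right) = -43122 + \left(\left(8 - 38\right) - 24204\right) = -43122 - 24234 = -67356$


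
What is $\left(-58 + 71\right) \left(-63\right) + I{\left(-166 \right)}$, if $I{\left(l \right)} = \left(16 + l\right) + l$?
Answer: $-1135$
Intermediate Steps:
$I{\left(l \right)} = 16 + 2 l$
$\left(-58 + 71\right) \left(-63\right) + I{\left(-166 \right)} = \left(-58 + 71\right) \left(-63\right) + \left(16 + 2 \left(-166\right)\right) = 13 \left(-63\right) + \left(16 - 332\right) = -819 - 316 = -1135$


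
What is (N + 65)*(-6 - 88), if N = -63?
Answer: -188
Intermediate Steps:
(N + 65)*(-6 - 88) = (-63 + 65)*(-6 - 88) = 2*(-94) = -188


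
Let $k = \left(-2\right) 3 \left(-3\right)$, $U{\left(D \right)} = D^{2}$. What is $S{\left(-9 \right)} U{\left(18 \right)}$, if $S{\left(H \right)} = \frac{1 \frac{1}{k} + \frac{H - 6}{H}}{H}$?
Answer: $-62$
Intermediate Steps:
$k = 18$ ($k = \left(-6\right) \left(-3\right) = 18$)
$S{\left(H \right)} = \frac{\frac{1}{18} + \frac{-6 + H}{H}}{H}$ ($S{\left(H \right)} = \frac{1 \cdot \frac{1}{18} + \frac{H - 6}{H}}{H} = \frac{\frac{1}{18} + \frac{-6 + H}{H}}{H}$)
$S{\left(-9 \right)} U{\left(18 \right)} = \frac{-108 + 19 \left(-9\right)}{18 \cdot 81} \cdot 18^{2} = \frac{1}{18} \cdot \frac{1}{81} \left(-108 - 171\right) 324 = \frac{1}{18} \cdot \frac{1}{81} \left(-279\right) 324 = \left(- \frac{31}{162}\right) 324 = -62$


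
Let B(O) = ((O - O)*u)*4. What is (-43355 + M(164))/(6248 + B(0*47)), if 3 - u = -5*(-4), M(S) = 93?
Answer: -21631/3124 ≈ -6.9241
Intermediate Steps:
u = -17 (u = 3 - (-5)*(-4) = 3 - 1*20 = 3 - 20 = -17)
B(O) = 0 (B(O) = ((O - O)*(-17))*4 = (0*(-17))*4 = 0*4 = 0)
(-43355 + M(164))/(6248 + B(0*47)) = (-43355 + 93)/(6248 + 0) = -43262/6248 = -43262*1/6248 = -21631/3124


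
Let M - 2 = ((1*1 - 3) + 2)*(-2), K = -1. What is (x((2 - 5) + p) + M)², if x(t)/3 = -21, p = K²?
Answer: 3721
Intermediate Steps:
p = 1 (p = (-1)² = 1)
M = 2 (M = 2 + ((1*1 - 3) + 2)*(-2) = 2 + ((1 - 3) + 2)*(-2) = 2 + (-2 + 2)*(-2) = 2 + 0*(-2) = 2 + 0 = 2)
x(t) = -63 (x(t) = 3*(-21) = -63)
(x((2 - 5) + p) + M)² = (-63 + 2)² = (-61)² = 3721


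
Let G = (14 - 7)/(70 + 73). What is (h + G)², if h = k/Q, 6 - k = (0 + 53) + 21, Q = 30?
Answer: 22629049/4601025 ≈ 4.9183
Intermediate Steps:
k = -68 (k = 6 - ((0 + 53) + 21) = 6 - (53 + 21) = 6 - 1*74 = 6 - 74 = -68)
h = -34/15 (h = -68/30 = -68*1/30 = -34/15 ≈ -2.2667)
G = 7/143 ≈ 0.048951
(h + G)² = (-34/15 + 7/143)² = (-4757/2145)² = 22629049/4601025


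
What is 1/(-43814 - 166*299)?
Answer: -1/93448 ≈ -1.0701e-5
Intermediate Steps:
1/(-43814 - 166*299) = 1/(-43814 - 49634) = 1/(-93448) = -1/93448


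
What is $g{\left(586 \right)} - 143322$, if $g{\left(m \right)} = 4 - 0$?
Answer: $-143318$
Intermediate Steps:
$g{\left(m \right)} = 4$ ($g{\left(m \right)} = 4 + 0 = 4$)
$g{\left(586 \right)} - 143322 = 4 - 143322 = -143318$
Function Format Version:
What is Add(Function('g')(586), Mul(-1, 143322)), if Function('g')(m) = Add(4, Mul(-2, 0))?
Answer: -143318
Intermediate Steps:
Function('g')(m) = 4 (Function('g')(m) = Add(4, 0) = 4)
Add(Function('g')(586), Mul(-1, 143322)) = Add(4, Mul(-1, 143322)) = Add(4, -143322) = -143318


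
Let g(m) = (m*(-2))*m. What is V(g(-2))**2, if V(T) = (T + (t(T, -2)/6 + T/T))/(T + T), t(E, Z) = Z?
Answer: 121/576 ≈ 0.21007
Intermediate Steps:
g(m) = -2*m**2 (g(m) = (-2*m)*m = -2*m**2)
V(T) = (2/3 + T)/(2*T) (V(T) = (T + (-2/6 + T/T))/(T + T) = (T + (-2*1/6 + 1))/((2*T)) = (T + (-1/3 + 1))*(1/(2*T)) = (T + 2/3)*(1/(2*T)) = (2/3 + T)*(1/(2*T)) = (2/3 + T)/(2*T))
V(g(-2))**2 = ((2 + 3*(-2*(-2)**2))/(6*((-2*(-2)**2))))**2 = ((2 + 3*(-2*4))/(6*((-2*4))))**2 = ((1/6)*(2 + 3*(-8))/(-8))**2 = ((1/6)*(-1/8)*(2 - 24))**2 = ((1/6)*(-1/8)*(-22))**2 = (11/24)**2 = 121/576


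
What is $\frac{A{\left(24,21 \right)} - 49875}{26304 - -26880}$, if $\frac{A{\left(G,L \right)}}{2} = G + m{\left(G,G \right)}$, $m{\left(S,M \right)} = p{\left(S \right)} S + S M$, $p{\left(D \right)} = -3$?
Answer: $- \frac{16273}{17728} \approx -0.91793$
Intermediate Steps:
$m{\left(S,M \right)} = - 3 S + M S$ ($m{\left(S,M \right)} = - 3 S + S M = - 3 S + M S$)
$A{\left(G,L \right)} = 2 G + 2 G \left(-3 + G\right)$ ($A{\left(G,L \right)} = 2 \left(G + G \left(-3 + G\right)\right) = 2 G + 2 G \left(-3 + G\right)$)
$\frac{A{\left(24,21 \right)} - 49875}{26304 - -26880} = \frac{2 \cdot 24 \left(-2 + 24\right) - 49875}{26304 - -26880} = \frac{2 \cdot 24 \cdot 22 - 49875}{26304 + 26880} = \frac{1056 - 49875}{53184} = \left(-48819\right) \frac{1}{53184} = - \frac{16273}{17728}$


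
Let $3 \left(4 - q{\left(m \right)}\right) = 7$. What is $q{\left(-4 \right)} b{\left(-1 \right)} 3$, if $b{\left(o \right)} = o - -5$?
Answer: $20$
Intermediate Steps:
$b{\left(o \right)} = 5 + o$ ($b{\left(o \right)} = o + 5 = 5 + o$)
$q{\left(m \right)} = \frac{5}{3}$ ($q{\left(m \right)} = 4 - \frac{7}{3} = \frac{5}{3}$)
$q{\left(-4 \right)} b{\left(-1 \right)} 3 = \frac{5 \left(5 - 1\right)}{3} \cdot 3 = \frac{5}{3} \cdot 4 \cdot 3 = \frac{20}{3} \cdot 3 = 20$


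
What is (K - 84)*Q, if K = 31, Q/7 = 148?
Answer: -54908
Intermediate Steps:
Q = 1036 (Q = 7*148 = 1036)
(K - 84)*Q = (31 - 84)*1036 = -53*1036 = -54908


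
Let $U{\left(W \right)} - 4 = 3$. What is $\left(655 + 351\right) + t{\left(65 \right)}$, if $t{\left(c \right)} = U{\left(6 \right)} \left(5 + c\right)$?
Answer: $1496$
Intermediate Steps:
$U{\left(W \right)} = 7$ ($U{\left(W \right)} = 4 + 3 = 7$)
$t{\left(c \right)} = 35 + 7 c$ ($t{\left(c \right)} = 7 \left(5 + c\right) = 35 + 7 c$)
$\left(655 + 351\right) + t{\left(65 \right)} = \left(655 + 351\right) + \left(35 + 7 \cdot 65\right) = 1006 + \left(35 + 455\right) = 1006 + 490 = 1496$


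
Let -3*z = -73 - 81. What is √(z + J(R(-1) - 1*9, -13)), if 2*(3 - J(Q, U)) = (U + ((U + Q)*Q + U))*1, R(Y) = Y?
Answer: I*√429/3 ≈ 6.9041*I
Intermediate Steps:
z = 154/3 (z = -(-73 - 81)/3 = -⅓*(-154) = 154/3 ≈ 51.333)
J(Q, U) = 3 - U - Q*(Q + U)/2 (J(Q, U) = 3 - (U + ((U + Q)*Q + U))/2 = 3 - (U + ((Q + U)*Q + U))/2 = 3 - (U + (Q*(Q + U) + U))/2 = 3 - (U + (U + Q*(Q + U)))/2 = 3 - (2*U + Q*(Q + U))/2 = 3 + (-U - Q*(Q + U)/2) = 3 - U - Q*(Q + U)/2)
√(z + J(R(-1) - 1*9, -13)) = √(154/3 + (3 - 1*(-13) - (-1 - 1*9)²/2 - ½*(-1 - 1*9)*(-13))) = √(154/3 + (3 + 13 - (-1 - 9)²/2 - ½*(-1 - 9)*(-13))) = √(154/3 + (3 + 13 - ½*(-10)² - ½*(-10)*(-13))) = √(154/3 + (3 + 13 - ½*100 - 65)) = √(154/3 + (3 + 13 - 50 - 65)) = √(154/3 - 99) = √(-143/3) = I*√429/3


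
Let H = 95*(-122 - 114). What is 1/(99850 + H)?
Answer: 1/77430 ≈ 1.2915e-5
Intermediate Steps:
H = -22420 (H = 95*(-236) = -22420)
1/(99850 + H) = 1/(99850 - 22420) = 1/77430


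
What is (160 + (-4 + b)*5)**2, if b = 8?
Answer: 32400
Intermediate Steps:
(160 + (-4 + b)*5)**2 = (160 + (-4 + 8)*5)**2 = (160 + 4*5)**2 = (160 + 20)**2 = 180**2 = 32400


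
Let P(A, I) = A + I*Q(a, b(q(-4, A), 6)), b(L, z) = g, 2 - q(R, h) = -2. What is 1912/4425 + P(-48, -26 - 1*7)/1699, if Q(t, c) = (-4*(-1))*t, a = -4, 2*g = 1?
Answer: 5372488/7518075 ≈ 0.71461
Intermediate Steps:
q(R, h) = 4 (q(R, h) = 2 - 1*(-2) = 2 + 2 = 4)
g = ½ (g = (½)*1 = ½ ≈ 0.50000)
b(L, z) = ½
Q(t, c) = 4*t
P(A, I) = A - 16*I (P(A, I) = A + I*(4*(-4)) = A + I*(-16) = A - 16*I)
1912/4425 + P(-48, -26 - 1*7)/1699 = 1912/4425 + (-48 - 16*(-26 - 1*7))/1699 = 1912*(1/4425) + (-48 - 16*(-26 - 7))*(1/1699) = 1912/4425 + (-48 - 16*(-33))*(1/1699) = 1912/4425 + (-48 + 528)*(1/1699) = 1912/4425 + 480*(1/1699) = 1912/4425 + 480/1699 = 5372488/7518075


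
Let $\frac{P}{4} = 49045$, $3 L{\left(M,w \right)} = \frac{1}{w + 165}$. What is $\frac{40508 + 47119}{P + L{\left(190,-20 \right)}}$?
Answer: $\frac{38117745}{85338301} \approx 0.44667$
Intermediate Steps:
$L{\left(M,w \right)} = \frac{1}{3 \left(165 + w\right)}$ ($L{\left(M,w \right)} = \frac{1}{3 \left(w + 165\right)} = \frac{1}{3 \left(165 + w\right)}$)
$P = 196180$ ($P = 4 \cdot 49045 = 196180$)
$\frac{40508 + 47119}{P + L{\left(190,-20 \right)}} = \frac{40508 + 47119}{196180 + \frac{1}{3 \left(165 - 20\right)}} = \frac{87627}{196180 + \frac{1}{3 \cdot 145}} = \frac{87627}{196180 + \frac{1}{3} \cdot \frac{1}{145}} = \frac{87627}{196180 + \frac{1}{435}} = \frac{87627}{\frac{85338301}{435}} = 87627 \cdot \frac{435}{85338301} = \frac{38117745}{85338301}$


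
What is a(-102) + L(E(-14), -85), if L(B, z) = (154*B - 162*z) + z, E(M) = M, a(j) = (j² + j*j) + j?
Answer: 32235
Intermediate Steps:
a(j) = j + 2*j² (a(j) = (j² + j²) + j = 2*j² + j = j + 2*j²)
L(B, z) = -161*z + 154*B (L(B, z) = (-162*z + 154*B) + z = -161*z + 154*B)
a(-102) + L(E(-14), -85) = -102*(1 + 2*(-102)) + (-161*(-85) + 154*(-14)) = -102*(1 - 204) + (13685 - 2156) = -102*(-203) + 11529 = 20706 + 11529 = 32235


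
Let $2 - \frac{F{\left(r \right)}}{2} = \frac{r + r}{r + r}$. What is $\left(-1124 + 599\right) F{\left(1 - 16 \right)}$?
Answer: $-1050$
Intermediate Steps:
$F{\left(r \right)} = 2$ ($F{\left(r \right)} = 4 - 2 \frac{r + r}{r + r} = 4 - 2 \frac{2 r}{2 r} = 4 - 2 \cdot 2 r \frac{1}{2 r} = 4 - 2 = 2$)
$\left(-1124 + 599\right) F{\left(1 - 16 \right)} = \left(-1124 + 599\right) 2 = \left(-525\right) 2 = -1050$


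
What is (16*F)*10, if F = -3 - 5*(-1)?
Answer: 320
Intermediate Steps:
F = 2 (F = -3 - 1*(-5) = -3 + 5 = 2)
(16*F)*10 = (16*2)*10 = 32*10 = 320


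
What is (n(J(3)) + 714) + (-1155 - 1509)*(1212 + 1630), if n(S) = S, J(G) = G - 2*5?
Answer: -7570381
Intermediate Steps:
J(G) = -10 + G (J(G) = G - 10 = -10 + G)
(n(J(3)) + 714) + (-1155 - 1509)*(1212 + 1630) = ((-10 + 3) + 714) + (-1155 - 1509)*(1212 + 1630) = (-7 + 714) - 2664*2842 = 707 - 7571088 = -7570381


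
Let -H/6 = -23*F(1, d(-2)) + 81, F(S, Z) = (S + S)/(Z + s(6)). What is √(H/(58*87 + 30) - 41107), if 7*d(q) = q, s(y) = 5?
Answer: I*√3559940743854/9306 ≈ 202.75*I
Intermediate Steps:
d(q) = q/7
F(S, Z) = 2*S/(5 + Z) (F(S, Z) = (S + S)/(Z + 5) = (2*S)/(5 + Z) = 2*S/(5 + Z))
H = -4702/11 (H = -6*(-46/(5 + (⅐)*(-2)) + 81) = -6*(-46/(5 - 2/7) + 81) = -6*(-46/33/7 + 81) = -6*(-46*7/33 + 81) = -6*(-23*14/33 + 81) = -6*(-322/33 + 81) = -6*2351/33 = -4702/11 ≈ -427.45)
√(H/(58*87 + 30) - 41107) = √(-4702/(11*(58*87 + 30)) - 41107) = √(-4702/(11*(5046 + 30)) - 41107) = √(-4702/11/5076 - 41107) = √(-4702/11*1/5076 - 41107) = √(-2351/27918 - 41107) = √(-1147627577/27918) = I*√3559940743854/9306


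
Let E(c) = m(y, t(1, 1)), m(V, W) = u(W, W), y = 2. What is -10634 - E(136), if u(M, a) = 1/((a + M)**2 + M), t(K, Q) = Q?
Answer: -53171/5 ≈ -10634.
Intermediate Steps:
u(M, a) = 1/(M + (M + a)**2) (u(M, a) = 1/((M + a)**2 + M) = 1/(M + (M + a)**2))
m(V, W) = 1/(W + 4*W**2) (m(V, W) = 1/(W + (W + W)**2) = 1/(W + (2*W)**2) = 1/(W + 4*W**2))
E(c) = 1/5 (E(c) = 1/(1*(1 + 4*1)) = 1/(1 + 4) = 1/5)
-10634 - E(136) = -10634 - 1*1/5 = -10634 - 1/5 = -53171/5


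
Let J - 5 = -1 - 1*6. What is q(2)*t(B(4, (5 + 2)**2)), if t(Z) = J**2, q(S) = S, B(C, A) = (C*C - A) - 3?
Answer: 8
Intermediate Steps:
J = -2 (J = 5 + (-1 - 1*6) = 5 + (-1 - 6) = 5 - 7 = -2)
B(C, A) = -3 + C**2 - A (B(C, A) = (C**2 - A) - 3 = -3 + C**2 - A)
t(Z) = 4 (t(Z) = (-2)**2 = 4)
q(2)*t(B(4, (5 + 2)**2)) = 2*4 = 8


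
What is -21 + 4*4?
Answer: -5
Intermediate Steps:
-21 + 4*4 = -21 + 16 = -5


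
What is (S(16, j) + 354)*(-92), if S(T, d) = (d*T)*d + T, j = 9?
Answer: -153272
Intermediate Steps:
S(T, d) = T + T*d² (S(T, d) = (T*d)*d + T = T*d² + T = T + T*d²)
(S(16, j) + 354)*(-92) = (16*(1 + 9²) + 354)*(-92) = (16*(1 + 81) + 354)*(-92) = (16*82 + 354)*(-92) = (1312 + 354)*(-92) = 1666*(-92) = -153272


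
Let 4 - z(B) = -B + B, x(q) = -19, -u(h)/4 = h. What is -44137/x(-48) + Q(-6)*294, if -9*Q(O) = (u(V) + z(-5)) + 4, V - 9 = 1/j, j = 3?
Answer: 29531/9 ≈ 3281.2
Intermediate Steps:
V = 28/3 (V = 9 + 1/3 = 9 + ⅓ = 28/3 ≈ 9.3333)
u(h) = -4*h
z(B) = 4 (z(B) = 4 - (-B + B) = 4 - 1*0 = 4 + 0 = 4)
Q(O) = 88/27 (Q(O) = -((-4*28/3 + 4) + 4)/9 = -((-112/3 + 4) + 4)/9 = -(-100/3 + 4)/9 = -⅑*(-88/3) = 88/27)
-44137/x(-48) + Q(-6)*294 = -44137/(-19) + (88/27)*294 = -44137*(-1/19) + 8624/9 = 2323 + 8624/9 = 29531/9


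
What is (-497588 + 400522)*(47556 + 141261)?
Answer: -18327710922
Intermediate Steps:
(-497588 + 400522)*(47556 + 141261) = -97066*188817 = -18327710922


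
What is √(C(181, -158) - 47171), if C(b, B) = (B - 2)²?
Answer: I*√21571 ≈ 146.87*I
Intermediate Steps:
C(b, B) = (-2 + B)²
√(C(181, -158) - 47171) = √((-2 - 158)² - 47171) = √((-160)² - 47171) = √(25600 - 47171) = √(-21571) = I*√21571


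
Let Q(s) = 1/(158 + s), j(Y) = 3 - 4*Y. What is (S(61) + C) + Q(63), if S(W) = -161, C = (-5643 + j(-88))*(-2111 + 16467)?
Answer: -16777146268/221 ≈ -7.5915e+7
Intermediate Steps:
C = -75914528 (C = (-5643 + (3 - 4*(-88)))*(-2111 + 16467) = (-5643 + (3 + 352))*14356 = (-5643 + 355)*14356 = -5288*14356 = -75914528)
(S(61) + C) + Q(63) = (-161 - 75914528) + 1/(158 + 63) = -75914689 + 1/221 = -16777146268/221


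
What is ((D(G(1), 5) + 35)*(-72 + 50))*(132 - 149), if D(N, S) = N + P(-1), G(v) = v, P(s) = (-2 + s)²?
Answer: 16830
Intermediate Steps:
D(N, S) = 9 + N (D(N, S) = N + (-2 - 1)² = N + (-3)² = N + 9 = 9 + N)
((D(G(1), 5) + 35)*(-72 + 50))*(132 - 149) = (((9 + 1) + 35)*(-72 + 50))*(132 - 149) = ((10 + 35)*(-22))*(-17) = (45*(-22))*(-17) = -990*(-17) = 16830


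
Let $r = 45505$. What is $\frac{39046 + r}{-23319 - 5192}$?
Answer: $- \frac{84551}{28511} \approx -2.9656$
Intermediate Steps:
$\frac{39046 + r}{-23319 - 5192} = \frac{39046 + 45505}{-23319 - 5192} = \frac{84551}{-28511} = 84551 \left(- \frac{1}{28511}\right) = - \frac{84551}{28511}$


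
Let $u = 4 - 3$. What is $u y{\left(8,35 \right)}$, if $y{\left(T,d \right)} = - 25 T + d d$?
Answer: $1025$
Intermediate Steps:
$u = 1$ ($u = 4 - 3 = 1$)
$y{\left(T,d \right)} = d^{2} - 25 T$ ($y{\left(T,d \right)} = - 25 T + d^{2} = d^{2} - 25 T$)
$u y{\left(8,35 \right)} = 1 \left(35^{2} - 200\right) = 1 \left(1225 - 200\right) = 1 \cdot 1025 = 1025$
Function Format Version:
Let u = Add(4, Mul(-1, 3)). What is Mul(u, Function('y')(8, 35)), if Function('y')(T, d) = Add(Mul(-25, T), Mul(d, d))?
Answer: 1025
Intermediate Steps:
u = 1 (u = Add(4, -3) = 1)
Function('y')(T, d) = Add(Pow(d, 2), Mul(-25, T)) (Function('y')(T, d) = Add(Mul(-25, T), Pow(d, 2)) = Add(Pow(d, 2), Mul(-25, T)))
Mul(u, Function('y')(8, 35)) = Mul(1, Add(Pow(35, 2), Mul(-25, 8))) = Mul(1, Add(1225, -200)) = Mul(1, 1025) = 1025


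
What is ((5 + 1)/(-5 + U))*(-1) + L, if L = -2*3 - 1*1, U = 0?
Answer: -29/5 ≈ -5.8000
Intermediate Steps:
L = -7 (L = -6 - 1 = -7)
((5 + 1)/(-5 + U))*(-1) + L = ((5 + 1)/(-5 + 0))*(-1) - 7 = (6/(-5))*(-1) - 7 = (6*(-⅕))*(-1) - 7 = -6/5*(-1) - 7 = 6/5 - 7 = -29/5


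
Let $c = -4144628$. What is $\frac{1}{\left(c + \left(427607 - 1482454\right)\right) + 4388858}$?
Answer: $- \frac{1}{810617} \approx -1.2336 \cdot 10^{-6}$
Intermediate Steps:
$\frac{1}{\left(c + \left(427607 - 1482454\right)\right) + 4388858} = \frac{1}{\left(-4144628 + \left(427607 - 1482454\right)\right) + 4388858} = \frac{1}{\left(-4144628 - 1054847\right) + 4388858} = \frac{1}{-5199475 + 4388858} = \frac{1}{-810617} = - \frac{1}{810617}$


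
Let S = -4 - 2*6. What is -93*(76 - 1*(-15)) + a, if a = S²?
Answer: -8207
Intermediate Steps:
S = -16 (S = -4 - 12 = -16)
a = 256 (a = (-16)² = 256)
-93*(76 - 1*(-15)) + a = -93*(76 - 1*(-15)) + 256 = -93*(76 + 15) + 256 = -93*91 + 256 = -8463 + 256 = -8207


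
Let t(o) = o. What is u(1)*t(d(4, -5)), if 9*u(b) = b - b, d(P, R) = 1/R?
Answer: 0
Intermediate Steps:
u(b) = 0 (u(b) = (b - b)/9 = (⅑)*0 = 0)
u(1)*t(d(4, -5)) = 0/(-5) = 0*(-⅕) = 0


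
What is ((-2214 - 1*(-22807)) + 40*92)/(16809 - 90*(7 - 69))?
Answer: 8091/7463 ≈ 1.0841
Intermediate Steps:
((-2214 - 1*(-22807)) + 40*92)/(16809 - 90*(7 - 69)) = ((-2214 + 22807) + 3680)/(16809 - 90*(-62)) = (20593 + 3680)/(16809 + 5580) = 24273/22389 = 24273*(1/22389) = 8091/7463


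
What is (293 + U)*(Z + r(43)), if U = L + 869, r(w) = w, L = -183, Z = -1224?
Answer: -1156199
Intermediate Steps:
U = 686 (U = -183 + 869 = 686)
(293 + U)*(Z + r(43)) = (293 + 686)*(-1224 + 43) = 979*(-1181) = -1156199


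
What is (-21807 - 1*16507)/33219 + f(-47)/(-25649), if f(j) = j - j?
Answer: -38314/33219 ≈ -1.1534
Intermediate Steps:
f(j) = 0
(-21807 - 1*16507)/33219 + f(-47)/(-25649) = (-21807 - 1*16507)/33219 + 0/(-25649) = (-21807 - 16507)*(1/33219) + 0*(-1/25649) = -38314*1/33219 + 0 = -38314/33219 + 0 = -38314/33219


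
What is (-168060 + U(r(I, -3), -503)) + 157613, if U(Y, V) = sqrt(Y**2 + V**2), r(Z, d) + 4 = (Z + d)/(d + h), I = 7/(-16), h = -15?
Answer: -10447 + sqrt(20986781905)/288 ≈ -9944.0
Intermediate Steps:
I = -7/16 (I = 7*(-1/16) = -7/16 ≈ -0.43750)
r(Z, d) = -4 + (Z + d)/(-15 + d) (r(Z, d) = -4 + (Z + d)/(d - 15) = -4 + (Z + d)/(-15 + d))
U(Y, V) = sqrt(V**2 + Y**2)
(-168060 + U(r(I, -3), -503)) + 157613 = (-168060 + sqrt((-503)**2 + ((60 - 7/16 - 3*(-3))/(-15 - 3))**2)) + 157613 = (-168060 + sqrt(253009 + ((60 - 7/16 + 9)/(-18))**2)) + 157613 = (-168060 + sqrt(253009 + (-1/18*1097/16)**2)) + 157613 = (-168060 + sqrt(253009 + (-1097/288)**2)) + 157613 = (-168060 + sqrt(253009 + 1203409/82944)) + 157613 = (-168060 + sqrt(20986781905/82944)) + 157613 = (-168060 + sqrt(20986781905)/288) + 157613 = -10447 + sqrt(20986781905)/288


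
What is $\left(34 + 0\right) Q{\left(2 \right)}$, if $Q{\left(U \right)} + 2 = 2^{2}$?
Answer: $68$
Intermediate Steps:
$Q{\left(U \right)} = 2$ ($Q{\left(U \right)} = -2 + 2^{2} = -2 + 4 = 2$)
$\left(34 + 0\right) Q{\left(2 \right)} = \left(34 + 0\right) 2 = 34 \cdot 2 = 68$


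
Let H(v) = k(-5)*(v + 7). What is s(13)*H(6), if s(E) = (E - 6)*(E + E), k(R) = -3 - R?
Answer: 4732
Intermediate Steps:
s(E) = 2*E*(-6 + E) (s(E) = (-6 + E)*(2*E) = 2*E*(-6 + E))
H(v) = 14 + 2*v (H(v) = (-3 - 1*(-5))*(v + 7) = (-3 + 5)*(7 + v) = 2*(7 + v) = 14 + 2*v)
s(13)*H(6) = (2*13*(-6 + 13))*(14 + 2*6) = (2*13*7)*(14 + 12) = 182*26 = 4732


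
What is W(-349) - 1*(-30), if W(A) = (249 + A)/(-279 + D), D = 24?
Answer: 1550/51 ≈ 30.392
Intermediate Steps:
W(A) = -83/85 - A/255 (W(A) = (249 + A)/(-279 + 24) = (249 + A)/(-255) = (249 + A)*(-1/255) = -83/85 - A/255)
W(-349) - 1*(-30) = (-83/85 - 1/255*(-349)) - 1*(-30) = (-83/85 + 349/255) + 30 = 20/51 + 30 = 1550/51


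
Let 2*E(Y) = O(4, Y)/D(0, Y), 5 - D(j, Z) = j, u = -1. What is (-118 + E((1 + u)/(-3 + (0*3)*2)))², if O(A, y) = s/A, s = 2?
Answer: 5564881/400 ≈ 13912.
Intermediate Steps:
O(A, y) = 2/A
D(j, Z) = 5 - j
E(Y) = 1/20 (E(Y) = ((2/4)/(5 - 1*0))/2 = ((2*(¼))/(5 + 0))/2 = ((½)/5)/2 = ((½)*(⅕))/2 = (½)*(⅒) = 1/20)
(-118 + E((1 + u)/(-3 + (0*3)*2)))² = (-118 + 1/20)² = (-2359/20)² = 5564881/400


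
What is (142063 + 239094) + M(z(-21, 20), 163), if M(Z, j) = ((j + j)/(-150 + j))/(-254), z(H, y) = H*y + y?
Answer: 629290044/1651 ≈ 3.8116e+5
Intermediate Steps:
z(H, y) = y + H*y
M(Z, j) = -j/(127*(-150 + j)) (M(Z, j) = ((2*j)/(-150 + j))*(-1/254) = (2*j/(-150 + j))*(-1/254) = -j/(127*(-150 + j)))
(142063 + 239094) + M(z(-21, 20), 163) = (142063 + 239094) - 1*163/(-19050 + 127*163) = 381157 - 1*163/(-19050 + 20701) = 381157 - 1*163/1651 = 381157 - 1*163*1/1651 = 381157 - 163/1651 = 629290044/1651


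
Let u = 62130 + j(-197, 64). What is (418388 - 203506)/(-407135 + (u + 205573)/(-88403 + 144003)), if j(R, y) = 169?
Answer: -746714950/1414777383 ≈ -0.52780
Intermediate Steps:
u = 62299 (u = 62130 + 169 = 62299)
(418388 - 203506)/(-407135 + (u + 205573)/(-88403 + 144003)) = (418388 - 203506)/(-407135 + (62299 + 205573)/(-88403 + 144003)) = 214882/(-407135 + 267872/55600) = 214882/(-407135 + 267872*(1/55600)) = 214882/(-407135 + 16742/3475) = 214882/(-1414777383/3475) = 214882*(-3475/1414777383) = -746714950/1414777383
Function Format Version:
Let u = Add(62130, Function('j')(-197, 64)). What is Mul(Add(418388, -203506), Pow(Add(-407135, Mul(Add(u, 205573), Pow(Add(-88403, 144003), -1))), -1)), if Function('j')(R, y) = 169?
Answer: Rational(-746714950, 1414777383) ≈ -0.52780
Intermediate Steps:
u = 62299 (u = Add(62130, 169) = 62299)
Mul(Add(418388, -203506), Pow(Add(-407135, Mul(Add(u, 205573), Pow(Add(-88403, 144003), -1))), -1)) = Mul(Add(418388, -203506), Pow(Add(-407135, Mul(Add(62299, 205573), Pow(Add(-88403, 144003), -1))), -1)) = Mul(214882, Pow(Add(-407135, Mul(267872, Pow(55600, -1))), -1)) = Mul(214882, Pow(Add(-407135, Mul(267872, Rational(1, 55600))), -1)) = Mul(214882, Pow(Add(-407135, Rational(16742, 3475)), -1)) = Mul(214882, Pow(Rational(-1414777383, 3475), -1)) = Mul(214882, Rational(-3475, 1414777383)) = Rational(-746714950, 1414777383)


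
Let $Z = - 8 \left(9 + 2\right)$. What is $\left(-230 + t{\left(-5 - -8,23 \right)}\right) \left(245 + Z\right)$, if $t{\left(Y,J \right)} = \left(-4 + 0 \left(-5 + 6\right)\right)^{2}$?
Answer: $-33598$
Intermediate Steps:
$t{\left(Y,J \right)} = 16$ ($t{\left(Y,J \right)} = \left(-4 + 0 \cdot 1\right)^{2} = \left(-4 + 0\right)^{2} = \left(-4\right)^{2} = 16$)
$Z = -88$ ($Z = \left(-8\right) 11 = -88$)
$\left(-230 + t{\left(-5 - -8,23 \right)}\right) \left(245 + Z\right) = \left(-230 + 16\right) \left(245 - 88\right) = \left(-214\right) 157 = -33598$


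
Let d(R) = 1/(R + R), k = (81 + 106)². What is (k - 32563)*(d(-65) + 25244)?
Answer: 3947907957/65 ≈ 6.0737e+7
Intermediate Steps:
k = 34969 (k = 187² = 34969)
d(R) = 1/(2*R)
(k - 32563)*(d(-65) + 25244) = (34969 - 32563)*((½)/(-65) + 25244) = 2406*((½)*(-1/65) + 25244) = 2406*(-1/130 + 25244) = 2406*(3281719/130) = 3947907957/65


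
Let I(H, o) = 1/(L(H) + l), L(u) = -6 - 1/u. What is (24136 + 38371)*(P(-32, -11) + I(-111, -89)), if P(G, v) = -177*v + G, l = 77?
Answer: 943489471487/7882 ≈ 1.1970e+8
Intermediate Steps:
I(H, o) = 1/(71 - 1/H) (I(H, o) = 1/((-6 - 1/H) + 77) = 1/(71 - 1/H))
P(G, v) = G - 177*v
(24136 + 38371)*(P(-32, -11) + I(-111, -89)) = (24136 + 38371)*((-32 - 177*(-11)) - 111/(-1 + 71*(-111))) = 62507*((-32 + 1947) - 111/(-1 - 7881)) = 62507*(1915 - 111/(-7882)) = 62507*(1915 - 111*(-1/7882)) = 62507*(1915 + 111/7882) = 62507*(15094141/7882) = 943489471487/7882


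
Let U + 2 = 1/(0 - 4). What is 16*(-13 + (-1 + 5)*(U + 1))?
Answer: -288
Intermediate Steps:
U = -9/4 (U = -2 + 1/(0 - 4) = -2 + 1/(-4) = -2 - ¼ = -9/4 ≈ -2.2500)
16*(-13 + (-1 + 5)*(U + 1)) = 16*(-13 + (-1 + 5)*(-9/4 + 1)) = 16*(-13 + 4*(-5/4)) = 16*(-13 - 5) = 16*(-18) = -288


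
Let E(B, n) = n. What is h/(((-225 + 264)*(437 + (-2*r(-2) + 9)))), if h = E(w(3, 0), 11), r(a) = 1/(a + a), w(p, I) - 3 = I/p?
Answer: 22/34827 ≈ 0.00063169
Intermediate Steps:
w(p, I) = 3 + I/p
r(a) = 1/(2*a)
h = 11
h/(((-225 + 264)*(437 + (-2*r(-2) + 9)))) = 11/(((-225 + 264)*(437 + (-1/(-2) + 9)))) = 11/((39*(437 + (-(-1)/2 + 9)))) = 11/((39*(437 + (-2*(-1/4) + 9)))) = 11/((39*(437 + (1/2 + 9)))) = 11/((39*(437 + 19/2))) = 11/((39*(893/2))) = 11/(34827/2) = 11*(2/34827) = 22/34827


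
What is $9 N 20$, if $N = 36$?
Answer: $6480$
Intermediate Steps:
$9 N 20 = 9 \cdot 36 \cdot 20 = 324 \cdot 20 = 6480$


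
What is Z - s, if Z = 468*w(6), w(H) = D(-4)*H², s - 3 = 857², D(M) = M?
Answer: -801844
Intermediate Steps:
s = 734452 (s = 3 + 857² = 3 + 734449 = 734452)
w(H) = -4*H²
Z = -67392 (Z = 468*(-4*6²) = 468*(-4*36) = 468*(-144) = -67392)
Z - s = -67392 - 1*734452 = -67392 - 734452 = -801844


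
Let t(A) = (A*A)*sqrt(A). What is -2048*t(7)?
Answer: -100352*sqrt(7) ≈ -2.6551e+5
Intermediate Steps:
t(A) = A**(5/2) (t(A) = A**2*sqrt(A) = A**(5/2))
-2048*t(7) = -100352*sqrt(7)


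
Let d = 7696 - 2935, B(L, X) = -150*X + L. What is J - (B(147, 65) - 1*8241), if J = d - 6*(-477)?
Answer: 25467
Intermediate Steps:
B(L, X) = L - 150*X
d = 4761
J = 7623 (J = 4761 - 6*(-477) = 4761 + 2862 = 7623)
J - (B(147, 65) - 1*8241) = 7623 - ((147 - 150*65) - 1*8241) = 7623 - ((147 - 9750) - 8241) = 7623 - (-9603 - 8241) = 7623 - 1*(-17844) = 7623 + 17844 = 25467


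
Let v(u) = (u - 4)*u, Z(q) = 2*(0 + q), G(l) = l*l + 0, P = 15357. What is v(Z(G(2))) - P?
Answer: -15325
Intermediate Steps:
G(l) = l² (G(l) = l² + 0 = l²)
Z(q) = 2*q
v(u) = u*(-4 + u) (v(u) = (-4 + u)*u = u*(-4 + u))
v(Z(G(2))) - P = (2*2²)*(-4 + 2*2²) - 1*15357 = (2*4)*(-4 + 2*4) - 15357 = 8*(-4 + 8) - 15357 = 8*4 - 15357 = 32 - 15357 = -15325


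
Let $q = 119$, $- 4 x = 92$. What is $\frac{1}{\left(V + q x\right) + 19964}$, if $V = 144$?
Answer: $\frac{1}{17371} \approx 5.7567 \cdot 10^{-5}$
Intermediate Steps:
$x = -23$ ($x = \left(- \frac{1}{4}\right) 92 = -23$)
$\frac{1}{\left(V + q x\right) + 19964} = \frac{1}{\left(144 + 119 \left(-23\right)\right) + 19964} = \frac{1}{\left(144 - 2737\right) + 19964} = \frac{1}{-2593 + 19964} = \frac{1}{17371}$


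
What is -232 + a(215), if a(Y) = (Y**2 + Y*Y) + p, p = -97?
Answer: 92121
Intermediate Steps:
a(Y) = -97 + 2*Y**2 (a(Y) = (Y**2 + Y*Y) - 97 = (Y**2 + Y**2) - 97 = 2*Y**2 - 97 = -97 + 2*Y**2)
-232 + a(215) = -232 + (-97 + 2*215**2) = -232 + (-97 + 2*46225) = -232 + (-97 + 92450) = -232 + 92353 = 92121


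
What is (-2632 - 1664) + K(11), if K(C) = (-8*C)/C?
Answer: -4304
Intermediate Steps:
K(C) = -8
(-2632 - 1664) + K(11) = (-2632 - 1664) - 8 = -4296 - 8 = -4304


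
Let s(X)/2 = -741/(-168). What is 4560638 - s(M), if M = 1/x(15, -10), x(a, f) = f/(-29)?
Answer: 127697617/28 ≈ 4.5606e+6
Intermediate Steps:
x(a, f) = -f/29 (x(a, f) = f*(-1/29) = -f/29)
M = 29/10 (M = 1/(-1/29*(-10)) = 1/(10/29) = 29/10 ≈ 2.9000)
s(X) = 247/28 (s(X) = 2*(-741/(-168)) = 2*(-741*(-1/168)) = 2*(247/56) = 247/28)
4560638 - s(M) = 4560638 - 1*247/28 = 4560638 - 247/28 = 127697617/28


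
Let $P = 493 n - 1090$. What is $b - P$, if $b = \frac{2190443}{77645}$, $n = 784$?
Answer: $- \frac{29923900747}{77645} \approx -3.8539 \cdot 10^{5}$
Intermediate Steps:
$P = 385422$ ($P = 493 \cdot 784 - 1090 = 386512 - 1090 = 385422$)
$b = \frac{2190443}{77645}$ ($b = 2190443 \cdot \frac{1}{77645} = \frac{2190443}{77645} \approx 28.211$)
$b - P = \frac{2190443}{77645} - 385422 = - \frac{29923900747}{77645}$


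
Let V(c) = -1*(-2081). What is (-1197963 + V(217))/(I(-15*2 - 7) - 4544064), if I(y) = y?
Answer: 1195882/4544101 ≈ 0.26317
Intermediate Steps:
V(c) = 2081
(-1197963 + V(217))/(I(-15*2 - 7) - 4544064) = (-1197963 + 2081)/((-15*2 - 7) - 4544064) = -1195882/((-30 - 7) - 4544064) = -1195882/(-37 - 4544064) = -1195882/(-4544101) = -1195882*(-1/4544101) = 1195882/4544101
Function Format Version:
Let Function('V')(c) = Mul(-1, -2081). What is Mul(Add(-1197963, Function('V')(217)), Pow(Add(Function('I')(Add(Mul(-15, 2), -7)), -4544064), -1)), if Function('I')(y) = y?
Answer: Rational(1195882, 4544101) ≈ 0.26317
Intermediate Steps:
Function('V')(c) = 2081
Mul(Add(-1197963, Function('V')(217)), Pow(Add(Function('I')(Add(Mul(-15, 2), -7)), -4544064), -1)) = Mul(Add(-1197963, 2081), Pow(Add(Add(Mul(-15, 2), -7), -4544064), -1)) = Mul(-1195882, Pow(Add(Add(-30, -7), -4544064), -1)) = Mul(-1195882, Pow(Add(-37, -4544064), -1)) = Mul(-1195882, Pow(-4544101, -1)) = Mul(-1195882, Rational(-1, 4544101)) = Rational(1195882, 4544101)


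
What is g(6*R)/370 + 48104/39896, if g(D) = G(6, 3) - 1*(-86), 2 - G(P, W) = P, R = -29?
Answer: 1316872/922595 ≈ 1.4274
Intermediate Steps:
G(P, W) = 2 - P
g(D) = 82 (g(D) = (2 - 1*6) - 1*(-86) = (2 - 6) + 86 = -4 + 86 = 82)
g(6*R)/370 + 48104/39896 = 82/370 + 48104/39896 = 82*(1/370) + 48104*(1/39896) = 41/185 + 6013/4987 = 1316872/922595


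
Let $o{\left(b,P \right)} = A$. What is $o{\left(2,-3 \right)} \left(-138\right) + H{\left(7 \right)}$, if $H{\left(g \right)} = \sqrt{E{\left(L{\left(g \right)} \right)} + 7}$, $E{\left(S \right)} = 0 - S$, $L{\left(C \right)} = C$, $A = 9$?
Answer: $-1242$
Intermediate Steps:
$o{\left(b,P \right)} = 9$
$E{\left(S \right)} = - S$
$H{\left(g \right)} = \sqrt{7 - g}$ ($H{\left(g \right)} = \sqrt{- g + 7} = \sqrt{7 - g}$)
$o{\left(2,-3 \right)} \left(-138\right) + H{\left(7 \right)} = 9 \left(-138\right) + \sqrt{7 - 7} = -1242 + \sqrt{7 - 7} = -1242 + \sqrt{0} = -1242 + 0 = -1242$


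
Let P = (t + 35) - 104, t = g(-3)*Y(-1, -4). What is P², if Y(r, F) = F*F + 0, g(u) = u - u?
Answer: 4761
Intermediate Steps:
g(u) = 0
Y(r, F) = F² (Y(r, F) = F² + 0 = F²)
t = 0 (t = 0*(-4)² = 0*16 = 0)
P = -69 (P = (0 + 35) - 104 = 35 - 104 = -69)
P² = (-69)² = 4761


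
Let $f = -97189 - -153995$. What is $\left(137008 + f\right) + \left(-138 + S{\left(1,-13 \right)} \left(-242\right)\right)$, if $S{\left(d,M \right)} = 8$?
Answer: $191740$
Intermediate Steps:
$f = 56806$ ($f = -97189 + 153995 = 56806$)
$\left(137008 + f\right) + \left(-138 + S{\left(1,-13 \right)} \left(-242\right)\right) = \left(137008 + 56806\right) + \left(-138 + 8 \left(-242\right)\right) = 193814 - 2074 = 191740$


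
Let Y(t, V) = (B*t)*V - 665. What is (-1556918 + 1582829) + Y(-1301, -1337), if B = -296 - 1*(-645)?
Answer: 607088759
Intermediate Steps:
B = 349 (B = -296 + 645 = 349)
Y(t, V) = -665 + 349*V*t (Y(t, V) = (349*t)*V - 665 = 349*V*t - 665 = -665 + 349*V*t)
(-1556918 + 1582829) + Y(-1301, -1337) = (-1556918 + 1582829) + (-665 + 349*(-1337)*(-1301)) = 25911 + (-665 + 607063513) = 25911 + 607062848 = 607088759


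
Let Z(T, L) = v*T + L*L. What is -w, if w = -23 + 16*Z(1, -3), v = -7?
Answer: -9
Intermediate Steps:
Z(T, L) = L**2 - 7*T (Z(T, L) = -7*T + L*L = -7*T + L**2 = L**2 - 7*T)
w = 9 (w = -23 + 16*((-3)**2 - 7*1) = -23 + 16*(9 - 7) = -23 + 16*2 = -23 + 32 = 9)
-w = -1*9 = -9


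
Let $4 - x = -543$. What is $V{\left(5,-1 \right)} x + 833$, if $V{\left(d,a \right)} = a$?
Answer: $286$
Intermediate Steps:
$x = 547$ ($x = 4 - -543 = 4 + 543 = 547$)
$V{\left(5,-1 \right)} x + 833 = \left(-1\right) 547 + 833 = -547 + 833 = 286$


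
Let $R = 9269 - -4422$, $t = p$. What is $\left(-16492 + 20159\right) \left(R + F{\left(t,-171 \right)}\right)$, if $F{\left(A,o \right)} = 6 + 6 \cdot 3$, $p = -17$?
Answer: $50292905$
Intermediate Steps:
$t = -17$
$F{\left(A,o \right)} = 24$ ($F{\left(A,o \right)} = 6 + 18 = 24$)
$R = 13691$ ($R = 9269 + 4422 = 13691$)
$\left(-16492 + 20159\right) \left(R + F{\left(t,-171 \right)}\right) = \left(-16492 + 20159\right) \left(13691 + 24\right) = 3667 \cdot 13715 = 50292905$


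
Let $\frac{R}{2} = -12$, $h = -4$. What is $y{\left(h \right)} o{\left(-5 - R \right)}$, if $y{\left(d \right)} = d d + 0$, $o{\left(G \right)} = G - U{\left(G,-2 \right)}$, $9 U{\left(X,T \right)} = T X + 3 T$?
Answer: $\frac{3440}{9} \approx 382.22$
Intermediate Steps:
$R = -24$ ($R = 2 \left(-12\right) = -24$)
$U{\left(X,T \right)} = \frac{T}{3} + \frac{T X}{9}$ ($U{\left(X,T \right)} = \frac{T X + 3 T}{9} = \frac{3 T + T X}{9} = \frac{T}{3} + \frac{T X}{9}$)
$o{\left(G \right)} = \frac{2}{3} + \frac{11 G}{9}$ ($o{\left(G \right)} = G - \frac{1}{9} \left(-2\right) \left(3 + G\right) = G - \left(- \frac{2}{3} - \frac{2 G}{9}\right) = G + \left(\frac{2}{3} + \frac{2 G}{9}\right) = \frac{2}{3} + \frac{11 G}{9}$)
$y{\left(d \right)} = d^{2}$ ($y{\left(d \right)} = d^{2} + 0 = d^{2}$)
$y{\left(h \right)} o{\left(-5 - R \right)} = \left(-4\right)^{2} \left(\frac{2}{3} + \frac{11 \left(-5 - -24\right)}{9}\right) = 16 \left(\frac{2}{3} + \frac{11 \left(-5 + 24\right)}{9}\right) = 16 \left(\frac{2}{3} + \frac{11}{9} \cdot 19\right) = 16 \left(\frac{2}{3} + \frac{209}{9}\right) = 16 \cdot \frac{215}{9} = \frac{3440}{9}$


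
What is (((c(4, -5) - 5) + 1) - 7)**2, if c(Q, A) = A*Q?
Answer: 961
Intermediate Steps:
(((c(4, -5) - 5) + 1) - 7)**2 = (((-5*4 - 5) + 1) - 7)**2 = (((-20 - 5) + 1) - 7)**2 = ((-25 + 1) - 7)**2 = (-24 - 7)**2 = (-31)**2 = 961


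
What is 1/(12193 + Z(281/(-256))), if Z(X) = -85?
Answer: 1/12108 ≈ 8.2590e-5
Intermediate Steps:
1/(12193 + Z(281/(-256))) = 1/(12193 - 85) = 1/12108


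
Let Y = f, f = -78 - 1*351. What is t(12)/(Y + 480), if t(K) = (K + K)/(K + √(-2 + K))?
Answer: 48/1139 - 4*√10/1139 ≈ 0.031037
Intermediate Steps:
f = -429 (f = -78 - 351 = -429)
Y = -429
t(K) = 2*K/(K + √(-2 + K)) (t(K) = (2*K)/(K + √(-2 + K)) = 2*K/(K + √(-2 + K)))
t(12)/(Y + 480) = (2*12/(12 + √(-2 + 12)))/(-429 + 480) = (2*12/(12 + √10))/51 = (24/(12 + √10))*(1/51) = 8/(17*(12 + √10))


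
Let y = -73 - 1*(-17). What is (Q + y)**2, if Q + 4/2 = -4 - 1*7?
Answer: 4761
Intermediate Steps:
Q = -13 (Q = -2 + (-4 - 1*7) = -2 + (-4 - 7) = -2 - 11 = -13)
y = -56 (y = -73 + 17 = -56)
(Q + y)**2 = (-13 - 56)**2 = (-69)**2 = 4761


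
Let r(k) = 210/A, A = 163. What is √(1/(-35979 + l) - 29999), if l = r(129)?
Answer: 2*I*√257922404869062783/5864367 ≈ 173.2*I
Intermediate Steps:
r(k) = 210/163
l = 210/163 ≈ 1.2883
√(1/(-35979 + l) - 29999) = √(1/(-35979 + 210/163) - 29999) = √(1/(-5864367/163) - 29999) = √(-163/5864367 - 29999) = √(-175925145796/5864367) = 2*I*√257922404869062783/5864367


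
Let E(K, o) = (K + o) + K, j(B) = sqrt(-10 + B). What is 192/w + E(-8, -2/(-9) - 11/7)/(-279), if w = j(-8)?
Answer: 1093/17577 - 32*I*sqrt(2) ≈ 0.062184 - 45.255*I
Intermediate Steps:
w = 3*I*sqrt(2) (w = sqrt(-10 - 8) = sqrt(-18) = 3*I*sqrt(2) ≈ 4.2426*I)
E(K, o) = o + 2*K
192/w + E(-8, -2/(-9) - 11/7)/(-279) = 192/((3*I*sqrt(2))) + ((-2/(-9) - 11/7) + 2*(-8))/(-279) = 192*(-I*sqrt(2)/6) + ((-2*(-1/9) - 11*1/7) - 16)*(-1/279) = -32*I*sqrt(2) + ((2/9 - 11/7) - 16)*(-1/279) = -32*I*sqrt(2) + (-85/63 - 16)*(-1/279) = -32*I*sqrt(2) - 1093/63*(-1/279) = -32*I*sqrt(2) + 1093/17577 = 1093/17577 - 32*I*sqrt(2)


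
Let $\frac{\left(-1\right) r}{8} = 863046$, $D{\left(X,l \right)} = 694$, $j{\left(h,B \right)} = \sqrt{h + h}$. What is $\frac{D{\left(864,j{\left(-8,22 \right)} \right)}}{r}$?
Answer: $- \frac{347}{3452184} \approx -0.00010052$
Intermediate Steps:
$j{\left(h,B \right)} = \sqrt{2} \sqrt{h}$ ($j{\left(h,B \right)} = \sqrt{2 h} = \sqrt{2} \sqrt{h}$)
$r = -6904368$ ($r = \left(-8\right) 863046 = -6904368$)
$\frac{D{\left(864,j{\left(-8,22 \right)} \right)}}{r} = \frac{694}{-6904368} = 694 \left(- \frac{1}{6904368}\right) = - \frac{347}{3452184}$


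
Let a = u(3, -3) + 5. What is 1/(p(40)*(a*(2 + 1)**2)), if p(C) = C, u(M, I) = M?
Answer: 1/2880 ≈ 0.00034722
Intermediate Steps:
a = 8 (a = 3 + 5 = 8)
1/(p(40)*(a*(2 + 1)**2)) = 1/(40*(8*(2 + 1)**2)) = 1/(40*(8*3**2)) = 1/(40*(8*9)) = 1/(40*72) = 1/2880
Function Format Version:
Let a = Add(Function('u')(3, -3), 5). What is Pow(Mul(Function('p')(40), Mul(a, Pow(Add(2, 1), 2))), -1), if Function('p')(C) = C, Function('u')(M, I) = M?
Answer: Rational(1, 2880) ≈ 0.00034722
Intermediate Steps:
a = 8 (a = Add(3, 5) = 8)
Pow(Mul(Function('p')(40), Mul(a, Pow(Add(2, 1), 2))), -1) = Pow(Mul(40, Mul(8, Pow(Add(2, 1), 2))), -1) = Pow(Mul(40, Mul(8, Pow(3, 2))), -1) = Pow(Mul(40, Mul(8, 9)), -1) = Pow(Mul(40, 72), -1) = Pow(2880, -1) = Rational(1, 2880)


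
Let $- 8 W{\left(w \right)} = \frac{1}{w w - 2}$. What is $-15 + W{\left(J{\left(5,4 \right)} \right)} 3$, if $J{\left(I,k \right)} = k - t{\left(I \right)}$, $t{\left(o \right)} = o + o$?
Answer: $- \frac{4083}{272} \approx -15.011$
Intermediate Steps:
$t{\left(o \right)} = 2 o$
$J{\left(I,k \right)} = k - 2 I$
$W{\left(w \right)} = - \frac{1}{8 \left(-2 + w^{2}\right)}$ ($W{\left(w \right)} = - \frac{1}{8 \left(w w - 2\right)} = - \frac{1}{8 \left(w^{2} - 2\right)} = - \frac{1}{8 \left(-2 + w^{2}\right)}$)
$-15 + W{\left(J{\left(5,4 \right)} \right)} 3 = -15 + - \frac{1}{-16 + 8 \left(4 - 10\right)^{2}} \cdot 3 = -15 + - \frac{1}{-16 + 8 \left(-6\right)^{2}} \cdot 3 = -15 + - \frac{1}{-16 + 8 \cdot 36} \cdot 3 = -15 + - \frac{1}{-16 + 288} \cdot 3 = -15 + - \frac{1}{272} \cdot 3 = -15 + \left(-1\right) \frac{1}{272} \cdot 3 = -15 - \frac{3}{272} = - \frac{4083}{272}$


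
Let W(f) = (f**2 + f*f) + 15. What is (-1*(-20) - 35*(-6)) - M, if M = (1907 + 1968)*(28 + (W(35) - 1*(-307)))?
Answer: -10849770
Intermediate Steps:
W(f) = 15 + 2*f**2 (W(f) = (f**2 + f**2) + 15 = 2*f**2 + 15 = 15 + 2*f**2)
M = 10850000 (M = (1907 + 1968)*(28 + ((15 + 2*35**2) - 1*(-307))) = 3875*(28 + ((15 + 2*1225) + 307)) = 3875*(28 + ((15 + 2450) + 307)) = 3875*(28 + (2465 + 307)) = 3875*(28 + 2772) = 3875*2800 = 10850000)
(-1*(-20) - 35*(-6)) - M = (-1*(-20) - 35*(-6)) - 1*10850000 = (20 + 210) - 10850000 = 230 - 10850000 = -10849770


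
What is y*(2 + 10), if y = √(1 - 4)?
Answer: 12*I*√3 ≈ 20.785*I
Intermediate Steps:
y = I*√3 (y = √(-3) = I*√3 ≈ 1.732*I)
y*(2 + 10) = (I*√3)*(2 + 10) = (I*√3)*12 = 12*I*√3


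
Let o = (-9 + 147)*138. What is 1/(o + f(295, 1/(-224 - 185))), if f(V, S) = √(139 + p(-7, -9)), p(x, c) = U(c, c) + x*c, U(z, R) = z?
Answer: 19044/362673743 - √193/362673743 ≈ 5.2472e-5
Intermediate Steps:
p(x, c) = c + c*x (p(x, c) = c + x*c = c + c*x)
o = 19044 (o = 138*138 = 19044)
f(V, S) = √193 (f(V, S) = √(139 - 9*(1 - 7)) = √(139 - 9*(-6)) = √(139 + 54) = √193)
1/(o + f(295, 1/(-224 - 185))) = 1/(19044 + √193)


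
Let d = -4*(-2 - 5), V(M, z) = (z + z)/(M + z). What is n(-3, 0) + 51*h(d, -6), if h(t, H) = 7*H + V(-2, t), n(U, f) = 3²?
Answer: -26301/13 ≈ -2023.2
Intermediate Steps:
n(U, f) = 9
V(M, z) = 2*z/(M + z) (V(M, z) = (2*z)/(M + z) = 2*z/(M + z))
d = 28 (d = -4*(-7) = 28)
h(t, H) = 7*H + 2*t/(-2 + t)
n(-3, 0) + 51*h(d, -6) = 9 + 51*((2*28 + 7*(-6)*(-2 + 28))/(-2 + 28)) = 9 + 51*((56 + 7*(-6)*26)/26) = 9 + 51*((56 - 1092)/26) = 9 + 51*((1/26)*(-1036)) = 9 + 51*(-518/13) = 9 - 26418/13 = -26301/13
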